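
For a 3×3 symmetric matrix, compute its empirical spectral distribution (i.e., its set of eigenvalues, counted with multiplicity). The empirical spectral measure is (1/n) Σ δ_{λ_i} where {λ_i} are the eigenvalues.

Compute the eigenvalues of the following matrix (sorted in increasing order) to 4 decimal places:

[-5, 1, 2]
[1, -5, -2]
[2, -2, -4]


Since M is real symmetric, all three eigenvalues are real; they are the roots of det(λI − M) = λ³ − (tr M) λ² + s λ − det M, where s is the sum of the principal 2×2 minors.
tr M = -5 + (-5) + (-4) = -14.
s = ((-5)·(-5) − 1²) + ((-5)·(-4) − 2²) + ((-5)·(-4) − (-2)²) = 24 + 16 + 16 = 56.
det M (expand along row 1) = (-5)·16 − 1·0 + 2·8 = -64.
Characteristic polynomial: λ³ + 14λ² + 56λ + 64 = 0.
Substitute λ = y + (tr M)/3 = y − 4.666667 to remove the quadratic term: y³ + p·y + q = 0 with p = s − (tr M)²/3 = -9.333333 and q = −2(tr M)³/27 + (tr M)·s/3 − det M = 5.925926.
Three real roots ⇒ use the trigonometric (Viète) form: r = 2√(−p/3) = 3.527668, φ = arccos(3q/(p·r)) = arccos(-0.539949) = 2.141173 rad.
y_k = r·cos(φ/3 − 2πk/3) for k = 0, 1, 2 gives y = 2.666667, 0.666667, -3.333333.
λ_k = y_k − 4.666667 gives λ = -2.0000, -4.0000, -8.0000 (check: the sum is -14.0000 = tr M).

Eigenvalues sorted in increasing order: [-8.0000, -4.0000, -2.0000].


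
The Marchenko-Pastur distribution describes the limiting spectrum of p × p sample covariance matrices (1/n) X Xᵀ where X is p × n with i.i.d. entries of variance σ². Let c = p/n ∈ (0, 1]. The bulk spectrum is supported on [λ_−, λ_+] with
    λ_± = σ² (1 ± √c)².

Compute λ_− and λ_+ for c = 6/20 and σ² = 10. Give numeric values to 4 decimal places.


c = 6/20 = 0.300000; √c = 0.547723.
λ_− = σ² (1 − √c)² = 10 · (1 − 0.547723)² = 10 · (0.452277)² = 2.045549.
λ_+ = σ² (1 + √c)² = 10 · (1 + 0.547723)² = 10 · (1.547723)² = 23.954451.

Rounded to 4 decimal places: λ_− ≈ 2.0455, λ_+ ≈ 23.9545.


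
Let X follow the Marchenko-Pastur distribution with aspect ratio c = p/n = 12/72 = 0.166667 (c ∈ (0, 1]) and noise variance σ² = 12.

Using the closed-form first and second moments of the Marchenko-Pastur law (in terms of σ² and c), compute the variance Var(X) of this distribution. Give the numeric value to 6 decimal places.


Recall the MP moments m_1 = E[X] = σ² and m_2 = E[X²] = σ⁴ (1 + c).
m_1 = E[X] = σ² = 12, so m_1² = 144.
m_2 = E[X²] = σ⁴ (1 + c) = 144 · (1 + 0.166667) = 144 · 1.166667 = 168.000000.
(Note m_2 − m_1² simplifies to c · σ⁴ = 0.166667 · 144.)

Var(X) = m_2 − m_1² = 168.000000 − 144 = 24.000000.


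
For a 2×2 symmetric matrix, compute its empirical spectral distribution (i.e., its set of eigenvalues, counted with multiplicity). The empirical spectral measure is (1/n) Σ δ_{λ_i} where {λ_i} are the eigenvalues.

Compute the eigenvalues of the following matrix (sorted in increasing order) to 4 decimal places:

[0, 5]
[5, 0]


Since M is real symmetric, both eigenvalues are real; they are the roots of det(λI − M) = λ² − (tr M) λ + det M.
tr M = 0 + 0 = 0.
det M = 0·0 − 5² = 0 − 25 = -25.
Characteristic polynomial: λ² − 25 = 0.
Discriminant Δ = (tr M)² − 4·det M = 0 − (-100) = 100; √Δ = 10.000000.
λ = (tr M ± √Δ)/2 = (0 ± 10.000000)/2, giving (tr M − √Δ)/2 = -5.0000 and (tr M + √Δ)/2 = 5.0000.

Eigenvalues sorted in increasing order: [-5.0000, 5.0000].


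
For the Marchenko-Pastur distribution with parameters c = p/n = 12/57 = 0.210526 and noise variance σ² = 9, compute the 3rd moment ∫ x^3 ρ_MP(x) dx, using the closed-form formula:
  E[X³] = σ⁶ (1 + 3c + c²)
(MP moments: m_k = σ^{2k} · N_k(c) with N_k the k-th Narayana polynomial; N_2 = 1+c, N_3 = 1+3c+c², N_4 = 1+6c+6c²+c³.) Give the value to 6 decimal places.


E[X³] = σ⁶ (1 + 3c + c²) (third MP moment). With σ² = 9 (so σ⁶ = 729) and c = 12/57 = 0.210526: E[X³] = 729 · (1 + 3·0.210526 + (0.210526)²) = 729 · 1.675900.

So E[X^3] = 1221.731302.


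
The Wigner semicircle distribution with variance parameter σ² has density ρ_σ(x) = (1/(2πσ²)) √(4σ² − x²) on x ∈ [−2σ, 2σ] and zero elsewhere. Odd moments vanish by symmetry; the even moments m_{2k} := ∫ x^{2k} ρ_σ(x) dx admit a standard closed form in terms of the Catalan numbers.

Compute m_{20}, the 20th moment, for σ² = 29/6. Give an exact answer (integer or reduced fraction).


By the scaled semicircle moment identity, m_{2k} = σ^{2k} · C_k with k = 10.
C_10 = (1/(k+1)) · C(2k, k) = (1/11) · C(20, 10) = (1/11) · 184756 = 16796.
σ^{2k} = (σ²)^k = (29/6)^10 = 420707233300201/60466176.

Therefore m_{20} = σ^{20} · C_10 = (420707233300201/60466176) · 16796 = 1766549672627543999/15116544.


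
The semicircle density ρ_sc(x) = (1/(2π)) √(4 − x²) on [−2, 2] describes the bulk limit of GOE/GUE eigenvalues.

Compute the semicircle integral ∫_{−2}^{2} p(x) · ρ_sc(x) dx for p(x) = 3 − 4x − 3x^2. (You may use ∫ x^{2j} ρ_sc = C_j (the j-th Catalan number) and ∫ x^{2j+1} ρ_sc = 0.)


Write p(x) = Σ a_i x^i, split into monomials and integrate each against ρ_sc separately.
Using ∫ x^{2j} ρ_sc = C_j = (1/(j+1)) C(2j, j) (Catalan numbers) and ∫ x^{2j+1} ρ_sc = 0 (odd monomials vanish by symmetry):
  i = 0 (even): a_0 · C_{0} = 3 · 1 = 3
  i = 1 (odd): ∫ x^1 ρ_sc = 0 (vanishes)
  i = 2 (even): a_2 · C_{1} = -3 · 1 = -3

Summing the contributions: ∫_{−2}^{2} p(x) ρ_sc(x) dx = 3 + (-3) = 0.


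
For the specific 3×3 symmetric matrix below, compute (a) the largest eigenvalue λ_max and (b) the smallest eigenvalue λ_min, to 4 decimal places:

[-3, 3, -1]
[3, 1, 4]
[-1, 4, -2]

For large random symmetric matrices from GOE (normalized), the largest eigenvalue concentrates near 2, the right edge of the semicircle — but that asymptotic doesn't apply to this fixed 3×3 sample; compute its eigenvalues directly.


Since M is real symmetric, all three eigenvalues are real; they are the roots of det(λI − M) = λ³ − (tr M) λ² + s λ − det M, where s is the sum of the principal 2×2 minors.
tr M = -3 + 1 + (-2) = -4.
s = ((-3)·1 − 3²) + ((-3)·(-2) − (-1)²) + (1·(-2) − 4²) = -12 + 5 + (-18) = -25.
det M (expand along row 1) = (-3)·(-18) − 3·(-2) + (-1)·13 = 47.
Characteristic polynomial: λ³ + 4λ² − 25λ − 47 = 0.
Substitute λ = y + (tr M)/3 = y − 1.333333 to remove the quadratic term: y³ + p·y + q = 0 with p = s − (tr M)²/3 = -30.333333 and q = −2(tr M)³/27 + (tr M)·s/3 − det M = -8.925926.
Three real roots ⇒ use the trigonometric (Viète) form: r = 2√(−p/3) = 6.359595, φ = arccos(3q/(p·r)) = arccos(0.138811) = 1.431535 rad.
y_k = r·cos(φ/3 − 2πk/3) for k = 0, 1, 2 gives y = 5.649192, -0.295109, -5.354083.
λ_k = y_k − 1.333333 gives λ = 4.3159, -1.6284, -6.6874 (check: the sum is -4.0000 = tr M).

Hence λ_max = 4.3159 and λ_min = -6.6874.


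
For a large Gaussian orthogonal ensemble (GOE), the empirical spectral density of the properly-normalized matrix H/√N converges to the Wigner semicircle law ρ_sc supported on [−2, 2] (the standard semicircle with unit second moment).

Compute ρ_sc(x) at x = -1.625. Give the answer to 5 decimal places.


ρ_sc(x) = (1/(2π)) √(4 − x²). With x = -1.625:
  4 − x² = 4 − (-1.625)² = 4 − 2.640625 = 1.359375.
  √(4 − x²) = 1.165922.
  1/(2π) = 0.159155.
  ρ_sc(-1.625) = 0.159155 · 1.165922 = 0.185562.

Rounded to 5 decimal places: ρ_sc(-1.625) ≈ 0.18556.


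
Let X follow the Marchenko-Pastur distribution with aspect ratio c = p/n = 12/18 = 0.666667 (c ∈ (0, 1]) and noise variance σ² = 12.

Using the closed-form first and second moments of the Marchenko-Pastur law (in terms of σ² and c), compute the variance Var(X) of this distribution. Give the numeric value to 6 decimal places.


Recall the MP moments m_1 = E[X] = σ² and m_2 = E[X²] = σ⁴ (1 + c).
m_1 = E[X] = σ² = 12, so m_1² = 144.
m_2 = E[X²] = σ⁴ (1 + c) = 144 · (1 + 0.666667) = 144 · 1.666667 = 240.000000.
(Note m_2 − m_1² simplifies to c · σ⁴ = 0.666667 · 144.)

Var(X) = m_2 − m_1² = 240.000000 − 144 = 96.000000.


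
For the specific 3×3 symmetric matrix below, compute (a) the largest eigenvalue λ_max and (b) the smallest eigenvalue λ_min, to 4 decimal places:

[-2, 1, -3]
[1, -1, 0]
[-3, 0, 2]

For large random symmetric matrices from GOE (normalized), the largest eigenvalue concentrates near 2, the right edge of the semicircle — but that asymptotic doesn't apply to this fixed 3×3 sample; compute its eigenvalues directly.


Since M is real symmetric, all three eigenvalues are real; they are the roots of det(λI − M) = λ³ − (tr M) λ² + s λ − det M, where s is the sum of the principal 2×2 minors.
tr M = -2 + (-1) + 2 = -1.
s = ((-2)·(-1) − 1²) + ((-2)·2 − (-3)²) + ((-1)·2 − 0²) = 1 + (-13) + (-2) = -14.
det M (expand along row 1) = (-2)·(-2) − 1·2 + (-3)·(-3) = 11.
Characteristic polynomial: λ³ + λ² − 14λ − 11 = 0.
Substitute λ = y + (tr M)/3 = y − 0.333333 to remove the quadratic term: y³ + p·y + q = 0 with p = s − (tr M)²/3 = -14.333333 and q = −2(tr M)³/27 + (tr M)·s/3 − det M = -6.259259.
Three real roots ⇒ use the trigonometric (Viète) form: r = 2√(−p/3) = 4.371626, φ = arccos(3q/(p·r)) = arccos(0.299677) = 1.266442 rad.
y_k = r·cos(φ/3 − 2πk/3) for k = 0, 1, 2 gives y = 3.987846, -0.442748, -3.545099.
λ_k = y_k − 0.333333 gives λ = 3.6545, -0.7761, -3.8784 (check: the sum is -1.0000 = tr M).

Hence λ_max = 3.6545 and λ_min = -3.8784.


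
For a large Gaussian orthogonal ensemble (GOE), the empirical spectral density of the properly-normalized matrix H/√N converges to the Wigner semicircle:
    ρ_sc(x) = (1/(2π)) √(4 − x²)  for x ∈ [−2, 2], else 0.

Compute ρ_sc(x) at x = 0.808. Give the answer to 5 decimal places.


ρ_sc(x) = (1/(2π)) √(4 − x²). With x = 0.808:
  4 − x² = 4 − (0.808)² = 4 − 0.652864 = 3.347136.
  √(4 − x²) = 1.829518.
  1/(2π) = 0.159155.
  ρ_sc(0.808) = 0.159155 · 1.829518 = 0.291177.

Rounded to 5 decimal places: ρ_sc(0.808) ≈ 0.29118.


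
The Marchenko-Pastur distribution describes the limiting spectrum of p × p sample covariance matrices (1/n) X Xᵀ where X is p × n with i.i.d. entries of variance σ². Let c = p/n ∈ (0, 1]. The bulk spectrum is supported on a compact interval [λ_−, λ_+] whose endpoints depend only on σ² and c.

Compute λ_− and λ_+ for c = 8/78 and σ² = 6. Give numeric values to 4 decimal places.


c = 8/78 = 0.102564; √c = 0.320256.
λ_− = σ² (1 − √c)² = 6 · (1 − 0.320256)² = 6 · (0.679744)² = 2.772309.
λ_+ = σ² (1 + √c)² = 6 · (1 + 0.320256)² = 6 · (1.320256)² = 10.458460.

Rounded to 4 decimal places: λ_− ≈ 2.7723, λ_+ ≈ 10.4585.


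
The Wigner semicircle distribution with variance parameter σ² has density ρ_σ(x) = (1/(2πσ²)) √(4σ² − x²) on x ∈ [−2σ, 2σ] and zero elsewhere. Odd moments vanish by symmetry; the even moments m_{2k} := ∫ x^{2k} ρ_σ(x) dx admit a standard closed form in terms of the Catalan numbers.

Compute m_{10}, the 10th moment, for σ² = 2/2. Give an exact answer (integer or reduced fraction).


By the scaled semicircle moment identity, m_{2k} = σ^{2k} · C_k with k = 5.
C_5 = (1/(k+1)) · C(2k, k) = (1/6) · C(10, 5) = (1/6) · 252 = 42.
σ^{2k} = (σ²)^k = (2/2)^5 = 1.

Therefore m_{10} = σ^{10} · C_5 = 1 · 42 = 42.


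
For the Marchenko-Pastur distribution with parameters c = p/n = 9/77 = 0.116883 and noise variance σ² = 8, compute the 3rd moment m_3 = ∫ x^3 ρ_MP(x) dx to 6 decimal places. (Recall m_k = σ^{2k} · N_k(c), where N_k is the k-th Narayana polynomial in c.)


E[X³] = σ⁶ (1 + 3c + c²) (third MP moment). With σ² = 8 (so σ⁶ = 512) and c = 9/77 = 0.116883: E[X³] = 512 · (1 + 3·0.116883 + (0.116883)²) = 512 · 1.364311.

So E[X^3] = 698.527239.


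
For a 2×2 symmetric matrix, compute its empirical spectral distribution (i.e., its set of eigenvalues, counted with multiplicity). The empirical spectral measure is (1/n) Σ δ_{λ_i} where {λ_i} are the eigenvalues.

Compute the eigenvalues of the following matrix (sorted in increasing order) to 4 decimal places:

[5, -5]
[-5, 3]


Since M is real symmetric, both eigenvalues are real; they are the roots of det(λI − M) = λ² − (tr M) λ + det M.
tr M = 5 + 3 = 8.
det M = 5·3 − (-5)² = 15 − 25 = -10.
Characteristic polynomial: λ² − 8λ − 10 = 0.
Discriminant Δ = (tr M)² − 4·det M = 64 − (-40) = 104; √Δ = 10.198039.
λ = (tr M ± √Δ)/2 = (8 ± 10.198039)/2, giving (tr M − √Δ)/2 = -1.0990 and (tr M + √Δ)/2 = 9.0990.

Eigenvalues sorted in increasing order: [-1.0990, 9.0990].


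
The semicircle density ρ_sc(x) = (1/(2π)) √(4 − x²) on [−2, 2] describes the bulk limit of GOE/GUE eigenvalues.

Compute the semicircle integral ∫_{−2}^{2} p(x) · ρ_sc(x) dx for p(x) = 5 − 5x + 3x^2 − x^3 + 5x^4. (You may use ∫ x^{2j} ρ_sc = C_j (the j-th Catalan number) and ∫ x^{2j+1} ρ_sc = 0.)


Write p(x) = Σ a_i x^i, split into monomials and integrate each against ρ_sc separately.
Using ∫ x^{2j} ρ_sc = C_j = (1/(j+1)) C(2j, j) (Catalan numbers) and ∫ x^{2j+1} ρ_sc = 0 (odd monomials vanish by symmetry):
  i = 0 (even): a_0 · C_{0} = 5 · 1 = 5
  i = 1 (odd): ∫ x^1 ρ_sc = 0 (vanishes)
  i = 2 (even): a_2 · C_{1} = 3 · 1 = 3
  i = 3 (odd): ∫ x^3 ρ_sc = 0 (vanishes)
  i = 4 (even): a_4 · C_{2} = 5 · 2 = 10

Summing the contributions: ∫_{−2}^{2} p(x) ρ_sc(x) dx = 5 + 3 + 10 = 18.


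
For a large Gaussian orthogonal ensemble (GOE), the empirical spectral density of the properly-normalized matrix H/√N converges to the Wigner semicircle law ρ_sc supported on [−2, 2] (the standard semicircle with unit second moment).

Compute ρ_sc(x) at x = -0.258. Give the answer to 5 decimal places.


ρ_sc(x) = (1/(2π)) √(4 − x²). With x = -0.258:
  4 − x² = 4 − (-0.258)² = 4 − 0.066564 = 3.933436.
  √(4 − x²) = 1.983289.
  1/(2π) = 0.159155.
  ρ_sc(-0.258) = 0.159155 · 1.983289 = 0.315650.

Rounded to 5 decimal places: ρ_sc(-0.258) ≈ 0.31565.


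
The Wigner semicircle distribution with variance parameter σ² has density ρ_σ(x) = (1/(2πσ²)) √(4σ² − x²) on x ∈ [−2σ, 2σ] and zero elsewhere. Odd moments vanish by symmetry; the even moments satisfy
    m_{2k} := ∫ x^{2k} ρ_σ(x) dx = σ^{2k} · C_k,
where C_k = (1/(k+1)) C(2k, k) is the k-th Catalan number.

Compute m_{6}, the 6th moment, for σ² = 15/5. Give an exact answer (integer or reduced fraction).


By the scaled semicircle moment identity, m_{2k} = σ^{2k} · C_k with k = 3.
C_3 = (1/(k+1)) · C(2k, k) = (1/4) · C(6, 3) = (1/4) · 20 = 5.
σ^{2k} = (σ²)^k = (15/5)^3 = 27.

Therefore m_{6} = σ^{6} · C_3 = 27 · 5 = 135.


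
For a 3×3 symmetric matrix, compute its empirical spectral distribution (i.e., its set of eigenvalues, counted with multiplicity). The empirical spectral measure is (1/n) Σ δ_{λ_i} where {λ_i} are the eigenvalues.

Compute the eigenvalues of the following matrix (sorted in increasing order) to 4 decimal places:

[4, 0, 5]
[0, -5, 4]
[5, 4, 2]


Since M is real symmetric, all three eigenvalues are real; they are the roots of det(λI − M) = λ³ − (tr M) λ² + s λ − det M, where s is the sum of the principal 2×2 minors.
tr M = 4 + (-5) + 2 = 1.
s = (4·(-5) − 0²) + (4·2 − 5²) + ((-5)·2 − 4²) = -20 + (-17) + (-26) = -63.
det M (expand along row 1) = 4·(-26) − 0·(-20) + 5·25 = 21.
Characteristic polynomial: λ³ − λ² − 63λ − 21 = 0.
Substitute λ = y + (tr M)/3 = y + 0.333333 to remove the quadratic term: y³ + p·y + q = 0 with p = s − (tr M)²/3 = -63.333333 and q = −2(tr M)³/27 + (tr M)·s/3 − det M = -42.074074.
Three real roots ⇒ use the trigonometric (Viète) form: r = 2√(−p/3) = 9.189366, φ = arccos(3q/(p·r)) = arccos(0.216879) = 1.352180 rad.
y_k = r·cos(φ/3 − 2πk/3) for k = 0, 1, 2 gives y = 8.271631, -0.669056, -7.602575.
λ_k = y_k + 0.333333 gives λ = 8.6050, -0.3357, -7.2692 (check: the sum is 1.0000 = tr M).

Eigenvalues sorted in increasing order: [-7.2692, -0.3357, 8.6050].


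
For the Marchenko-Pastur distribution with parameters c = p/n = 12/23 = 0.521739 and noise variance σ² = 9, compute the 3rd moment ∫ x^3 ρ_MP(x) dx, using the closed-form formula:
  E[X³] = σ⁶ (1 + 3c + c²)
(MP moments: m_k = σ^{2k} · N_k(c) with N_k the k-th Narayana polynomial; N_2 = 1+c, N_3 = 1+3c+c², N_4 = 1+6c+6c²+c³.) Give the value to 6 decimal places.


E[X³] = σ⁶ (1 + 3c + c²) (third MP moment). With σ² = 9 (so σ⁶ = 729) and c = 12/23 = 0.521739: E[X³] = 729 · (1 + 3·0.521739 + (0.521739)²) = 729 · 2.837429.

So E[X^3] = 2068.485822.


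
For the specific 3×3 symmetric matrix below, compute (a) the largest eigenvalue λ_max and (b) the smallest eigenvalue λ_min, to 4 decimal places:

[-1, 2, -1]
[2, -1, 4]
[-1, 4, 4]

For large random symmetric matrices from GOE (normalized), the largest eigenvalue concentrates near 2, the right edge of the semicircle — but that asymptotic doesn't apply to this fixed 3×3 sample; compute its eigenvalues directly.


Since M is real symmetric, all three eigenvalues are real; they are the roots of det(λI − M) = λ³ − (tr M) λ² + s λ − det M, where s is the sum of the principal 2×2 minors.
tr M = -1 + (-1) + 4 = 2.
s = ((-1)·(-1) − 2²) + ((-1)·4 − (-1)²) + ((-1)·4 − 4²) = -3 + (-5) + (-20) = -28.
det M (expand along row 1) = (-1)·(-20) − 2·12 + (-1)·7 = -11.
Characteristic polynomial: λ³ − 2λ² − 28λ + 11 = 0.
Substitute λ = y + (tr M)/3 = y + 0.666667 to remove the quadratic term: y³ + p·y + q = 0 with p = s − (tr M)²/3 = -29.333333 and q = −2(tr M)³/27 + (tr M)·s/3 − det M = -8.259259.
Three real roots ⇒ use the trigonometric (Viète) form: r = 2√(−p/3) = 6.253888, φ = arccos(3q/(p·r)) = arccos(0.135067) = 1.435315 rad.
y_k = r·cos(φ/3 − 2πk/3) for k = 0, 1, 2 gives y = 5.551670, -0.282333, -5.269337.
λ_k = y_k + 0.666667 gives λ = 6.2183, 0.3843, -4.6027 (check: the sum is 2.0000 = tr M).

Hence λ_max = 6.2183 and λ_min = -4.6027.


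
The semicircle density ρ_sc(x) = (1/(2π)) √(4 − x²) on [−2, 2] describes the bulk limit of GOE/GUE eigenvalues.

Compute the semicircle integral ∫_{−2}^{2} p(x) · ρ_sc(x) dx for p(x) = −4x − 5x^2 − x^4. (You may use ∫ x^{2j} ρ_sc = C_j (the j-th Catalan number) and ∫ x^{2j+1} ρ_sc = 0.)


Write p(x) = Σ a_i x^i, split into monomials and integrate each against ρ_sc separately.
Using ∫ x^{2j} ρ_sc = C_j = (1/(j+1)) C(2j, j) (Catalan numbers) and ∫ x^{2j+1} ρ_sc = 0 (odd monomials vanish by symmetry):
  i = 1 (odd): ∫ x^1 ρ_sc = 0 (vanishes)
  i = 2 (even): a_2 · C_{1} = -5 · 1 = -5
  i = 4 (even): a_4 · C_{2} = -1 · 2 = -2

Summing the contributions: ∫_{−2}^{2} p(x) ρ_sc(x) dx = (-5) + (-2) = -7.


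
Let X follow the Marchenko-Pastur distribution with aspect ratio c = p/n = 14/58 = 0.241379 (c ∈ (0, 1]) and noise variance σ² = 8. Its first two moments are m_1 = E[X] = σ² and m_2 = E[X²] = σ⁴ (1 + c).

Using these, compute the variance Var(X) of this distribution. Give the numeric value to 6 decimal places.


m_1 = E[X] = σ² = 8, so m_1² = 64.
m_2 = E[X²] = σ⁴ (1 + c) = 64 · (1 + 0.241379) = 64 · 1.241379 = 79.448276.
(Note m_2 − m_1² simplifies to c · σ⁴ = 0.241379 · 64.)

Var(X) = m_2 − m_1² = 79.448276 − 64 = 15.448276.


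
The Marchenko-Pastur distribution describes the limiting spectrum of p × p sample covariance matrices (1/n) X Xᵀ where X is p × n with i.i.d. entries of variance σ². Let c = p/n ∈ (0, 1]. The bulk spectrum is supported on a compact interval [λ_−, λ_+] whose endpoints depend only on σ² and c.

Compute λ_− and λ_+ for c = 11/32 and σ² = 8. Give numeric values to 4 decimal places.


c = 11/32 = 0.343750; √c = 0.586302.
λ_− = σ² (1 − √c)² = 8 · (1 − 0.586302)² = 8 · (0.413698)² = 1.369168.
λ_+ = σ² (1 + √c)² = 8 · (1 + 0.586302)² = 8 · (1.586302)² = 20.130832.

Rounded to 4 decimal places: λ_− ≈ 1.3692, λ_+ ≈ 20.1308.


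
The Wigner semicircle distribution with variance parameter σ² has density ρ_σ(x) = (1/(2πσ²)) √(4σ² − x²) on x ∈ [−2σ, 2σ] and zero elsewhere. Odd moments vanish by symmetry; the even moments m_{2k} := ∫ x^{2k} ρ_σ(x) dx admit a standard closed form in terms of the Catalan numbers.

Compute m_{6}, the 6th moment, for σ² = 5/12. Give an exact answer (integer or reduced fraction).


By the scaled semicircle moment identity, m_{2k} = σ^{2k} · C_k with k = 3.
C_3 = (1/(k+1)) · C(2k, k) = (1/4) · C(6, 3) = (1/4) · 20 = 5.
σ^{2k} = (σ²)^k = (5/12)^3 = 125/1728.

Therefore m_{6} = σ^{6} · C_3 = (125/1728) · 5 = 625/1728.


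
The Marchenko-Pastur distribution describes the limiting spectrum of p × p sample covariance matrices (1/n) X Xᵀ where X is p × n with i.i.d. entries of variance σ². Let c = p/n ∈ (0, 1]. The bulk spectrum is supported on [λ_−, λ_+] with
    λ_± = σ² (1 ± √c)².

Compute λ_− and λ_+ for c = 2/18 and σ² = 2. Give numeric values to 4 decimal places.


c = 2/18 = 0.111111; √c = 0.333333.
λ_− = σ² (1 − √c)² = 2 · (1 − 0.333333)² = 2 · (0.666667)² = 0.888889.
λ_+ = σ² (1 + √c)² = 2 · (1 + 0.333333)² = 2 · (1.333333)² = 3.555556.

Rounded to 4 decimal places: λ_− ≈ 0.8889, λ_+ ≈ 3.5556.


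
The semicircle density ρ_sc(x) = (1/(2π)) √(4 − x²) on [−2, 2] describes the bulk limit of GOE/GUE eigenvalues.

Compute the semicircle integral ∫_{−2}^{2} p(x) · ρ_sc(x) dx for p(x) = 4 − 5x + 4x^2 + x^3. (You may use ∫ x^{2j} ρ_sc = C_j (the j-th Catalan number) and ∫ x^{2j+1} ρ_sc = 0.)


Write p(x) = Σ a_i x^i, split into monomials and integrate each against ρ_sc separately.
Using ∫ x^{2j} ρ_sc = C_j = (1/(j+1)) C(2j, j) (Catalan numbers) and ∫ x^{2j+1} ρ_sc = 0 (odd monomials vanish by symmetry):
  i = 0 (even): a_0 · C_{0} = 4 · 1 = 4
  i = 1 (odd): ∫ x^1 ρ_sc = 0 (vanishes)
  i = 2 (even): a_2 · C_{1} = 4 · 1 = 4
  i = 3 (odd): ∫ x^3 ρ_sc = 0 (vanishes)

Summing the contributions: ∫_{−2}^{2} p(x) ρ_sc(x) dx = 4 + 4 = 8.


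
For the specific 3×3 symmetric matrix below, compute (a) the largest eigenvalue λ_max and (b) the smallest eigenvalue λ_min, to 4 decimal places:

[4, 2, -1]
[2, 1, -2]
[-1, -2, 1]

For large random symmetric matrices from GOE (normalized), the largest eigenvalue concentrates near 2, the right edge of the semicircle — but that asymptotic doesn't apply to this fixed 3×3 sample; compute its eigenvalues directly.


Since M is real symmetric, all three eigenvalues are real; they are the roots of det(λI − M) = λ³ − (tr M) λ² + s λ − det M, where s is the sum of the principal 2×2 minors.
tr M = 4 + 1 + 1 = 6.
s = (4·1 − 2²) + (4·1 − (-1)²) + (1·1 − (-2)²) = 0 + 3 + (-3) = 0.
det M (expand along row 1) = 4·(-3) − 2·0 + (-1)·(-3) = -9.
Characteristic polynomial: λ³ − 6λ² + 9 = 0.
Substitute λ = y + (tr M)/3 = y + 2.000000 to remove the quadratic term: y³ + p·y + q = 0 with p = s − (tr M)²/3 = -12.000000 and q = −2(tr M)³/27 + (tr M)·s/3 − det M = -7.000000.
Three real roots ⇒ use the trigonometric (Viète) form: r = 2√(−p/3) = 4.000000, φ = arccos(3q/(p·r)) = arccos(0.437500) = 1.117980 rad.
y_k = r·cos(φ/3 − 2πk/3) for k = 0, 1, 2 gives y = 3.725449, -0.601466, -3.123983.
λ_k = y_k + 2.000000 gives λ = 5.7254, 1.3985, -1.1240 (check: the sum is 6.0000 = tr M).

Hence λ_max = 5.7254 and λ_min = -1.1240.


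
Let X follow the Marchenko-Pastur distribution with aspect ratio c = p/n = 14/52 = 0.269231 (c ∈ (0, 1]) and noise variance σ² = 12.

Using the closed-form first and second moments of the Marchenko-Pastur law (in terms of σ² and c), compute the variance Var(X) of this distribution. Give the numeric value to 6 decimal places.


Recall the MP moments m_1 = E[X] = σ² and m_2 = E[X²] = σ⁴ (1 + c).
m_1 = E[X] = σ² = 12, so m_1² = 144.
m_2 = E[X²] = σ⁴ (1 + c) = 144 · (1 + 0.269231) = 144 · 1.269231 = 182.769231.
(Note m_2 − m_1² simplifies to c · σ⁴ = 0.269231 · 144.)

Var(X) = m_2 − m_1² = 182.769231 − 144 = 38.769231.


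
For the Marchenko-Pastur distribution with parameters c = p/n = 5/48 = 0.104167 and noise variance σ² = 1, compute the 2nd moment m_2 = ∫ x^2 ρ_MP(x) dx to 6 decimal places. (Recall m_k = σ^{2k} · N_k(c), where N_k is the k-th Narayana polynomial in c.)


E[X²] = σ⁴ (1 + c) (second MP moment). With σ² = 1 (so σ⁴ = 1) and c = 5/48 = 0.104167: E[X²] = 1 · (1 + 0.104167) = 1 · 1.104167.

So E[X^2] = 1.104167.


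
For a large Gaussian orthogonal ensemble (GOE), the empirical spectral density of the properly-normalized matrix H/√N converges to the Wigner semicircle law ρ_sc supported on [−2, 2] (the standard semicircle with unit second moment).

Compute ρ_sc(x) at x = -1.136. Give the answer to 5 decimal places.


ρ_sc(x) = (1/(2π)) √(4 − x²). With x = -1.136:
  4 − x² = 4 − (-1.136)² = 4 − 1.290496 = 2.709504.
  √(4 − x²) = 1.646057.
  1/(2π) = 0.159155.
  ρ_sc(-1.136) = 0.159155 · 1.646057 = 0.261978.

Rounded to 5 decimal places: ρ_sc(-1.136) ≈ 0.26198.


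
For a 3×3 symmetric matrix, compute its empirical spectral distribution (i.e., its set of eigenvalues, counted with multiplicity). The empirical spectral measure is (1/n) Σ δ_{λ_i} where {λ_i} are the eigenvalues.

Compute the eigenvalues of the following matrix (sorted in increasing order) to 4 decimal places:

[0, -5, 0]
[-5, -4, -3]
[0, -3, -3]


Since M is real symmetric, all three eigenvalues are real; they are the roots of det(λI − M) = λ³ − (tr M) λ² + s λ − det M, where s is the sum of the principal 2×2 minors.
tr M = 0 + (-4) + (-3) = -7.
s = (0·(-4) − (-5)²) + (0·(-3) − 0²) + ((-4)·(-3) − (-3)²) = -25 + 0 + 3 = -22.
det M (expand along row 1) = 0·3 − (-5)·15 + 0·15 = 75.
Characteristic polynomial: λ³ + 7λ² − 22λ − 75 = 0.
Substitute λ = y + (tr M)/3 = y − 2.333333 to remove the quadratic term: y³ + p·y + q = 0 with p = s − (tr M)²/3 = -38.333333 and q = −2(tr M)³/27 + (tr M)·s/3 − det M = 1.740741.
Three real roots ⇒ use the trigonometric (Viète) form: r = 2√(−p/3) = 7.149204, φ = arccos(3q/(p·r)) = arccos(-0.019056) = 1.589853 rad.
y_k = r·cos(φ/3 − 2πk/3) for k = 0, 1, 2 gives y = 6.168560, 0.045413, -6.213973.
λ_k = y_k − 2.333333 gives λ = 3.8352, -2.2879, -8.5473 (check: the sum is -7.0000 = tr M).

Eigenvalues sorted in increasing order: [-8.5473, -2.2879, 3.8352].


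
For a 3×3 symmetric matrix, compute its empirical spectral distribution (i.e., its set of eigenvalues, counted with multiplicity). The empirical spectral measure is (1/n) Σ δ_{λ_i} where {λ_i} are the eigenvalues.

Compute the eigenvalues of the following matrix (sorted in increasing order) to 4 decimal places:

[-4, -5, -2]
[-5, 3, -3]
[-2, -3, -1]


Since M is real symmetric, all three eigenvalues are real; they are the roots of det(λI − M) = λ³ − (tr M) λ² + s λ − det M, where s is the sum of the principal 2×2 minors.
tr M = -4 + 3 + (-1) = -2.
s = ((-4)·3 − (-5)²) + ((-4)·(-1) − (-2)²) + (3·(-1) − (-3)²) = -37 + 0 + (-12) = -49.
det M (expand along row 1) = (-4)·(-12) − (-5)·(-1) + (-2)·21 = 1.
Characteristic polynomial: λ³ + 2λ² − 49λ − 1 = 0.
Substitute λ = y + (tr M)/3 = y − 0.666667 to remove the quadratic term: y³ + p·y + q = 0 with p = s − (tr M)²/3 = -50.333333 and q = −2(tr M)³/27 + (tr M)·s/3 − det M = 32.259259.
Three real roots ⇒ use the trigonometric (Viète) form: r = 2√(−p/3) = 8.192137, φ = arccos(3q/(p·r)) = arccos(-0.234705) = 1.807712 rad.
y_k = r·cos(φ/3 − 2πk/3) for k = 0, 1, 2 gives y = 6.749350, 0.646275, -7.395625.
λ_k = y_k − 0.666667 gives λ = 6.0827, -0.0204, -8.0623 (check: the sum is -2.0000 = tr M).

Eigenvalues sorted in increasing order: [-8.0623, -0.0204, 6.0827].


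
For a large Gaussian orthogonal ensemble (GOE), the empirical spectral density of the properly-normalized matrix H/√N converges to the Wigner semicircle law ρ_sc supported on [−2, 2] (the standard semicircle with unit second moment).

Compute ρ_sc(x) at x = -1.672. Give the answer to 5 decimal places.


ρ_sc(x) = (1/(2π)) √(4 − x²). With x = -1.672:
  4 − x² = 4 − (-1.672)² = 4 − 2.795584 = 1.204416.
  √(4 − x²) = 1.097459.
  1/(2π) = 0.159155.
  ρ_sc(-1.672) = 0.159155 · 1.097459 = 0.174666.

Rounded to 5 decimal places: ρ_sc(-1.672) ≈ 0.17467.


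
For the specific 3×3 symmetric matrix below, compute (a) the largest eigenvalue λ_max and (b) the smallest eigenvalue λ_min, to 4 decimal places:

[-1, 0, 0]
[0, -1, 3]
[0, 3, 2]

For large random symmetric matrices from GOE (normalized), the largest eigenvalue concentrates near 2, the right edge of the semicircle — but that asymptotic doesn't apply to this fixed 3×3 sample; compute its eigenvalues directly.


Since M is real symmetric, all three eigenvalues are real; they are the roots of det(λI − M) = λ³ − (tr M) λ² + s λ − det M, where s is the sum of the principal 2×2 minors.
tr M = -1 + (-1) + 2 = 0.
s = ((-1)·(-1) − 0²) + ((-1)·2 − 0²) + ((-1)·2 − 3²) = 1 + (-2) + (-11) = -12.
det M (expand along row 1) = (-1)·(-11) − 0·0 + 0·0 = 11.
Characteristic polynomial: λ³ − 12λ − 11 = 0.
Substitute λ = y + (tr M)/3 = y + 0.000000 to remove the quadratic term: y³ + p·y + q = 0 with p = s − (tr M)²/3 = -12.000000 and q = −2(tr M)³/27 + (tr M)·s/3 − det M = -11.000000.
Three real roots ⇒ use the trigonometric (Viète) form: r = 2√(−p/3) = 4.000000, φ = arccos(3q/(p·r)) = arccos(0.687500) = 0.812756 rad.
y_k = r·cos(φ/3 − 2πk/3) for k = 0, 1, 2 gives y = 3.854102, -1.000000, -2.854102.
λ_k = y_k + 0.000000 gives λ = 3.8541, -1.0000, -2.8541 (check: the sum is 0.0000 = tr M).

Hence λ_max = 3.8541 and λ_min = -2.8541.


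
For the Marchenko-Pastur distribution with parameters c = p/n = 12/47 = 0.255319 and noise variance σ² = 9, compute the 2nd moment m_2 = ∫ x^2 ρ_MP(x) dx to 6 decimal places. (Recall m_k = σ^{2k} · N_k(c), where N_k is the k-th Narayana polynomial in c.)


E[X²] = σ⁴ (1 + c) (second MP moment). With σ² = 9 (so σ⁴ = 81) and c = 12/47 = 0.255319: E[X²] = 81 · (1 + 0.255319) = 81 · 1.255319.

So E[X^2] = 101.680851.


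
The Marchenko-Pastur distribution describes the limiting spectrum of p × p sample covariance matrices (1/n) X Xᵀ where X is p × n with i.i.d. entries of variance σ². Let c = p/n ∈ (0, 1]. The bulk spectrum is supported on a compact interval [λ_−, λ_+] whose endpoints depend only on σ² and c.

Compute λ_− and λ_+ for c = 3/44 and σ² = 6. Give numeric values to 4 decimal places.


c = 3/44 = 0.068182; √c = 0.261116.
λ_− = σ² (1 − √c)² = 6 · (1 − 0.261116)² = 6 · (0.738884)² = 3.275693.
λ_+ = σ² (1 + √c)² = 6 · (1 + 0.261116)² = 6 · (1.261116)² = 9.542489.

Rounded to 4 decimal places: λ_− ≈ 3.2757, λ_+ ≈ 9.5425.


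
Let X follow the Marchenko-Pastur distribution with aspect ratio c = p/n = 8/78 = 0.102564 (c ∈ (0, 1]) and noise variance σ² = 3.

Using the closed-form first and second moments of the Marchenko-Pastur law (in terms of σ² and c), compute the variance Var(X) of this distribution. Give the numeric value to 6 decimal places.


Recall the MP moments m_1 = E[X] = σ² and m_2 = E[X²] = σ⁴ (1 + c).
m_1 = E[X] = σ² = 3, so m_1² = 9.
m_2 = E[X²] = σ⁴ (1 + c) = 9 · (1 + 0.102564) = 9 · 1.102564 = 9.923077.
(Note m_2 − m_1² simplifies to c · σ⁴ = 0.102564 · 9.)

Var(X) = m_2 − m_1² = 9.923077 − 9 = 0.923077.


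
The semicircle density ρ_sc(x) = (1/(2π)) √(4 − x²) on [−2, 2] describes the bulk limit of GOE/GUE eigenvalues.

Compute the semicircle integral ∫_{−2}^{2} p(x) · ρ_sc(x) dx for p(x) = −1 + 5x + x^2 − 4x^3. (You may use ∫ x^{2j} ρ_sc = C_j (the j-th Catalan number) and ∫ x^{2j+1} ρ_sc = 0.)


Write p(x) = Σ a_i x^i, split into monomials and integrate each against ρ_sc separately.
Using ∫ x^{2j} ρ_sc = C_j = (1/(j+1)) C(2j, j) (Catalan numbers) and ∫ x^{2j+1} ρ_sc = 0 (odd monomials vanish by symmetry):
  i = 0 (even): a_0 · C_{0} = -1 · 1 = -1
  i = 1 (odd): ∫ x^1 ρ_sc = 0 (vanishes)
  i = 2 (even): a_2 · C_{1} = 1 · 1 = 1
  i = 3 (odd): ∫ x^3 ρ_sc = 0 (vanishes)

Summing the contributions: ∫_{−2}^{2} p(x) ρ_sc(x) dx = (-1) + 1 = 0.


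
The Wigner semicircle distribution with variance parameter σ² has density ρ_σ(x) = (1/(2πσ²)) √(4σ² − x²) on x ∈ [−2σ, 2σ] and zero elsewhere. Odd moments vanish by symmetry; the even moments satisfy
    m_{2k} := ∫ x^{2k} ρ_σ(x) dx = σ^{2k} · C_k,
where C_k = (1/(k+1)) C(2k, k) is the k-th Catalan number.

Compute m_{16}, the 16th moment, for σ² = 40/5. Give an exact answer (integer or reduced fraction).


By the scaled semicircle moment identity, m_{2k} = σ^{2k} · C_k with k = 8.
C_8 = (1/(k+1)) · C(2k, k) = (1/9) · C(16, 8) = (1/9) · 12870 = 1430.
σ^{2k} = (σ²)^k = (40/5)^8 = 16777216.

Therefore m_{16} = σ^{16} · C_8 = 16777216 · 1430 = 23991418880.


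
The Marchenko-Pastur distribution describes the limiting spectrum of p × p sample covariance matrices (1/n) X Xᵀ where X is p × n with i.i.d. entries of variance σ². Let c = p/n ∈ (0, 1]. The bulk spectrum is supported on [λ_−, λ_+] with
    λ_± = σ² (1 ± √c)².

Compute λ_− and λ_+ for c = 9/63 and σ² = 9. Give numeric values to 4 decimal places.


c = 9/63 = 0.142857; √c = 0.377964.
λ_− = σ² (1 − √c)² = 9 · (1 − 0.377964)² = 9 · (0.622036)² = 3.482354.
λ_+ = σ² (1 + √c)² = 9 · (1 + 0.377964)² = 9 · (1.377964)² = 17.089075.

Rounded to 4 decimal places: λ_− ≈ 3.4824, λ_+ ≈ 17.0891.


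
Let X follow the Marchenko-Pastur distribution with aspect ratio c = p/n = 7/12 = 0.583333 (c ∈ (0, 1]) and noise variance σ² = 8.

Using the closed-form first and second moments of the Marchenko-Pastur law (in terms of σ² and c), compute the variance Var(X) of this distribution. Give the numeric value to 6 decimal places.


Recall the MP moments m_1 = E[X] = σ² and m_2 = E[X²] = σ⁴ (1 + c).
m_1 = E[X] = σ² = 8, so m_1² = 64.
m_2 = E[X²] = σ⁴ (1 + c) = 64 · (1 + 0.583333) = 64 · 1.583333 = 101.333333.
(Note m_2 − m_1² simplifies to c · σ⁴ = 0.583333 · 64.)

Var(X) = m_2 − m_1² = 101.333333 − 64 = 37.333333.


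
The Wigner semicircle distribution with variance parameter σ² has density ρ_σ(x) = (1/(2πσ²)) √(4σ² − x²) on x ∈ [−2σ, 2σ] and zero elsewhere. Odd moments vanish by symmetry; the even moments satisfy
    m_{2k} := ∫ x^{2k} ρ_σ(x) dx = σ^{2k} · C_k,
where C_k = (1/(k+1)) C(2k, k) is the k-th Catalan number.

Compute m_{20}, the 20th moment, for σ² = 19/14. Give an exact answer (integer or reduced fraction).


By the scaled semicircle moment identity, m_{2k} = σ^{2k} · C_k with k = 10.
C_10 = (1/(k+1)) · C(2k, k) = (1/11) · C(20, 10) = (1/11) · 184756 = 16796.
σ^{2k} = (σ²)^k = (19/14)^10 = 6131066257801/289254654976.

Therefore m_{20} = σ^{20} · C_10 = (6131066257801/289254654976) · 16796 = 25744347216506399/72313663744.


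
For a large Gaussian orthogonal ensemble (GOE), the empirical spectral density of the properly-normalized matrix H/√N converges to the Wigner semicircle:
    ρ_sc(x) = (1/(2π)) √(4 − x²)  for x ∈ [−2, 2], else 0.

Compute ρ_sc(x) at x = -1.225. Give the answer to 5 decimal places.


ρ_sc(x) = (1/(2π)) √(4 − x²). With x = -1.225:
  4 − x² = 4 − (-1.225)² = 4 − 1.500625 = 2.499375.
  √(4 − x²) = 1.580941.
  1/(2π) = 0.159155.
  ρ_sc(-1.225) = 0.159155 · 1.580941 = 0.251615.

Rounded to 5 decimal places: ρ_sc(-1.225) ≈ 0.25161.


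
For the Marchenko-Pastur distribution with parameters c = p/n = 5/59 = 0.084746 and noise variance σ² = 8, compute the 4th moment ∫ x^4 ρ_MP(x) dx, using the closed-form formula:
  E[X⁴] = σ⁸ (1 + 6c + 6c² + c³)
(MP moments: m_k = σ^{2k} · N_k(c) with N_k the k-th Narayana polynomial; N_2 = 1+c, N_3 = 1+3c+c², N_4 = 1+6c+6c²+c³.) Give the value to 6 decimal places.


E[X⁴] = σ⁸ (1 + 6c + 6c² + c³) (fourth MP moment). With σ² = 8 (so σ⁸ = 4096) and c = 5/59 = 0.084746: E[X⁴] = 4096 · (1 + 6·0.084746 + 6·(0.084746)² + (0.084746)³) = 4096 · 1.552174.

So E[X^4] = 6357.705822.


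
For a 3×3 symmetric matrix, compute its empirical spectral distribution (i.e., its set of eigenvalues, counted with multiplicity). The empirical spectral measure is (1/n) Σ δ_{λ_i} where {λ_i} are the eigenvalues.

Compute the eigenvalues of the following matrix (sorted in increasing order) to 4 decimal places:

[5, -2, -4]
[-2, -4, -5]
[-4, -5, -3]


Since M is real symmetric, all three eigenvalues are real; they are the roots of det(λI − M) = λ³ − (tr M) λ² + s λ − det M, where s is the sum of the principal 2×2 minors.
tr M = 5 + (-4) + (-3) = -2.
s = (5·(-4) − (-2)²) + (5·(-3) − (-4)²) + ((-4)·(-3) − (-5)²) = -24 + (-31) + (-13) = -68.
det M (expand along row 1) = 5·(-13) − (-2)·(-14) + (-4)·(-6) = -69.
Characteristic polynomial: λ³ + 2λ² − 68λ + 69 = 0.
Substitute λ = y + (tr M)/3 = y − 0.666667 to remove the quadratic term: y³ + p·y + q = 0 with p = s − (tr M)²/3 = -69.333333 and q = −2(tr M)³/27 + (tr M)·s/3 − det M = 114.925926.
Three real roots ⇒ use the trigonometric (Viète) form: r = 2√(−p/3) = 9.614803, φ = arccos(3q/(p·r)) = arccos(-0.517198) = 2.114370 rad.
y_k = r·cos(φ/3 − 2πk/3) for k = 0, 1, 2 gives y = 7.324053, 1.732601, -9.056655.
λ_k = y_k − 0.666667 gives λ = 6.6574, 1.0659, -9.7233 (check: the sum is -2.0000 = tr M).

Eigenvalues sorted in increasing order: [-9.7233, 1.0659, 6.6574].


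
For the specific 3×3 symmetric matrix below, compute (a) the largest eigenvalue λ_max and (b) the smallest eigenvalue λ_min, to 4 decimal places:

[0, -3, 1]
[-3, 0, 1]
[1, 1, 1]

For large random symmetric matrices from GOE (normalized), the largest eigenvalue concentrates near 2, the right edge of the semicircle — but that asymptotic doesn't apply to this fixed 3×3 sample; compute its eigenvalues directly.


Since M is real symmetric, all three eigenvalues are real; they are the roots of det(λI − M) = λ³ − (tr M) λ² + s λ − det M, where s is the sum of the principal 2×2 minors.
tr M = 0 + 0 + 1 = 1.
s = (0·0 − (-3)²) + (0·1 − 1²) + (0·1 − 1²) = -9 + (-1) + (-1) = -11.
det M (expand along row 1) = 0·(-1) − (-3)·(-4) + 1·(-3) = -15.
Characteristic polynomial: λ³ − λ² − 11λ + 15 = 0.
Substitute λ = y + (tr M)/3 = y + 0.333333 to remove the quadratic term: y³ + p·y + q = 0 with p = s − (tr M)²/3 = -11.333333 and q = −2(tr M)³/27 + (tr M)·s/3 − det M = 11.259259.
Three real roots ⇒ use the trigonometric (Viète) form: r = 2√(−p/3) = 3.887301, φ = arccos(3q/(p·r)) = arccos(-0.766700) = 2.444481 rad.
y_k = r·cos(φ/3 − 2πk/3) for k = 0, 1, 2 gives y = 2.666667, 1.116156, -3.782823.
λ_k = y_k + 0.333333 gives λ = 3.0000, 1.4495, -3.4495 (check: the sum is 1.0000 = tr M).

Hence λ_max = 3.0000 and λ_min = -3.4495.


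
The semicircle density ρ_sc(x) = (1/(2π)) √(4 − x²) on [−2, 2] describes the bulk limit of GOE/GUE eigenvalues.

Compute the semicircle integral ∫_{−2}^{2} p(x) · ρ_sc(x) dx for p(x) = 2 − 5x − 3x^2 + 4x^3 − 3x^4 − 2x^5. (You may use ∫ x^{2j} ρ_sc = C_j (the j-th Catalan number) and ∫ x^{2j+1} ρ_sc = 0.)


Write p(x) = Σ a_i x^i, split into monomials and integrate each against ρ_sc separately.
Using ∫ x^{2j} ρ_sc = C_j = (1/(j+1)) C(2j, j) (Catalan numbers) and ∫ x^{2j+1} ρ_sc = 0 (odd monomials vanish by symmetry):
  i = 0 (even): a_0 · C_{0} = 2 · 1 = 2
  i = 1 (odd): ∫ x^1 ρ_sc = 0 (vanishes)
  i = 2 (even): a_2 · C_{1} = -3 · 1 = -3
  i = 3 (odd): ∫ x^3 ρ_sc = 0 (vanishes)
  i = 4 (even): a_4 · C_{2} = -3 · 2 = -6
  i = 5 (odd): ∫ x^5 ρ_sc = 0 (vanishes)

Summing the contributions: ∫_{−2}^{2} p(x) ρ_sc(x) dx = 2 + (-3) + (-6) = -7.
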